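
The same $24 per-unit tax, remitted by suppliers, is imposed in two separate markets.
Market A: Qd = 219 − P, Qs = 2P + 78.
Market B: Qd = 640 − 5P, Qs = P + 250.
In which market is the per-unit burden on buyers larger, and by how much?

Market A: pre-tax P* = $47, Q* = 172; post-tax Q = 156; per-unit burden on buyers = $16.
Market B: pre-tax P* = $65, Q* = 315; post-tax Q = 295; per-unit burden on buyers = $4.
Difference: $16 vs $4 → market A is larger by $12.

Market A, by $12.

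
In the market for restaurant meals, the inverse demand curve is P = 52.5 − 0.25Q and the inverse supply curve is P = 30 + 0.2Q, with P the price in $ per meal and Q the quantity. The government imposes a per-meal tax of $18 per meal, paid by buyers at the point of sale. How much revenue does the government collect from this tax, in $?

Rewrite in direct form: Qd = 210 − 4P and Qs = 5P − 150.
Before the tax: set 210 − 4P = 5P − 150 → P* = $40, Q* = 50.
With the tax collected from buyers, demand (in seller-price terms) shifts: Qd = 210 − 4(P + 18).
Solving gives Q = 10 with buyers paying $50 and sellers receiving $32 (the $18 wedge).
Revenue = t · Q = 18 · 10 = $180.

Tax revenue = $180.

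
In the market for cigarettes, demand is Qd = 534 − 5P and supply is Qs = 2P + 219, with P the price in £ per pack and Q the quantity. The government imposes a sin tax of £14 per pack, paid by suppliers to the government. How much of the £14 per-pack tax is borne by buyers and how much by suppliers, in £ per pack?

Without the tax, 534 − 5P = 2P + 219 gives 7P = 315, so P* = £45 and Q* = 309.
With the tax collected from suppliers, supply shifts: Qs = 2(P − 14) + 219.
Solving gives Q = 289 with buyers paying £49 and suppliers receiving £35 (the £14 wedge).
Burden on buyers: £4; on suppliers: £10. (They sum to £14.)

Buyers bear £4 per pack; suppliers bear £10 per pack.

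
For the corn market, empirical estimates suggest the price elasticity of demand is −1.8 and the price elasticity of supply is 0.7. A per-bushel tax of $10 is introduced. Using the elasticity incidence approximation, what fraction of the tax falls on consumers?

Consumers' share ≈ 0.28.

Incidence ratio: consumers' share ≈ εs / (εs + |εd|) = 0.7 / (0.7 + 1.8) = 0.28.
Supply is the less elastic side, so consumers bear the smaller share.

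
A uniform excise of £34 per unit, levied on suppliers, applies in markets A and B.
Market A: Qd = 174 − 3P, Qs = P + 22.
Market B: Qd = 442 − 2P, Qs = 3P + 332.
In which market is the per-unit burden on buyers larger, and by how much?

Market A: pre-tax P* = £38, Q* = 60; post-tax Q = 34.5; per-unit burden on buyers = £8.5.
Market B: pre-tax P* = £22, Q* = 398; post-tax Q = 357.2; per-unit burden on buyers = £20.4.
Difference: £8.5 vs £20.4 → market B is larger by £11.9.

Market B, by £11.9.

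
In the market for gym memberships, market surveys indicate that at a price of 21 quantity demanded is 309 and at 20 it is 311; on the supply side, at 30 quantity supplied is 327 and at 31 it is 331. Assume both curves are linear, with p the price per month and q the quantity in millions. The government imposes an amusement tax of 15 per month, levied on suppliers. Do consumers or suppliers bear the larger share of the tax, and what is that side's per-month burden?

Demand slope: (311 − 309)/(20 − 21) = -2, so qd = 351 − 2p.
Supply slope: (331 − 327)/(31 − 30) = 4, so qs = 4p + 207.
Before the tax: set 351 − 2p = 4p + 207 → p* = 24, q* = 303.
With the tax collected from suppliers, supply shifts: qs = 4(p − 15) + 207.
Solving gives q = 283 with consumers paying 34 and suppliers receiving 19 (the 15 wedge).
Per-month burden: consumers 10, suppliers 5.
Consumers take the larger share because demand is less price-elastic here (demand slope 2 vs supply slope 4).
The less price-elastic side of the market bears the larger share of a per-unit tax.

Consumers bear the larger share: 10 per month.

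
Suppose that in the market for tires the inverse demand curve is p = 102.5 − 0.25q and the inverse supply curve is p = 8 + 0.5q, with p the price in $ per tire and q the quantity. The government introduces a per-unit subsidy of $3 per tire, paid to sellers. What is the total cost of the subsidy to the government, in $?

Government outlay = $390.

Inverting to q(p) form: qd = 410 − 4p; qs = 2p − 16.
Before the subsidy: set 410 − 4p = 2p − 16 → p* = $71, q* = 126.
With a per-unit subsidy paid to sellers, each receives p + 3 per unit sold, so supply becomes qs = 2(p + 3) − 16.
Solving gives q = 130 with consumers paying $70 and sellers receiving $73 (the $3 wedge).
Outlay = t · Q = 3 · 130 = $390.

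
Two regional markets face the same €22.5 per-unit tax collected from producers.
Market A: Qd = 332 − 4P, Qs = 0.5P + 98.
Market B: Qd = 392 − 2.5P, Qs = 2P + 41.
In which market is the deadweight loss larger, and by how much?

Market A: pre-tax P* = €52, Q* = 124; post-tax Q = 114; deadweight loss = €112.5.
Market B: pre-tax P* = €78, Q* = 197; post-tax Q = 172; deadweight loss = €281.25.
Difference: €112.5 vs €281.25 → market B is larger by €168.75.

Market B, by €168.75.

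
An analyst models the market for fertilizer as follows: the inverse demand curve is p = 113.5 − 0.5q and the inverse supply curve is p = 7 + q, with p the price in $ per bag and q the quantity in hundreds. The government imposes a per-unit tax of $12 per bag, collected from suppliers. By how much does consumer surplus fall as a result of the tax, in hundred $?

Inverting to q(p) form: qd = 227 − 2p; qs = p − 7.
Before the tax: set 227 − 2p = p − 7 → p* = $78, q* = 71.
With the tax collected from suppliers, supply shifts: qs = (p − 12) − 7.
New equilibrium: consumers pay $82, suppliers receive $70, q = 63. (Wedge: pb − ps = 12.)
ΔCS is the trapezoid between Q = 63 and Q = 71 of height $4: ½ · (71 + 63) · 4 = $268.

Consumer surplus falls by $268 hundred.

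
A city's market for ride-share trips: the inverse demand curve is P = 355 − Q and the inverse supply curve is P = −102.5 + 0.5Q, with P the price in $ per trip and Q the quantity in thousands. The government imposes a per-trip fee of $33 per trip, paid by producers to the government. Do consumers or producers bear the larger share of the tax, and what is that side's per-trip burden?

Consumers bear the larger share: $22 per trip.

Inverting to Q(P) form: Qd = 355 − P; Qs = 2P + 205.
Without the tax, 355 − P = 2P + 205 gives 3P = 150, so P* = $50 and Q* = 305.
With the tax collected from producers, supply shifts: Qs = 2(P − 33) + 205.
Solving gives Q = 283 with consumers paying $72 and producers receiving $39 (the $33 wedge).
Per-trip burden: consumers $22, producers $11.
Consumers take the larger share because demand is less price-elastic here (demand slope 1 vs supply slope 2).
The less price-elastic side of the market bears the larger share of a per-unit tax.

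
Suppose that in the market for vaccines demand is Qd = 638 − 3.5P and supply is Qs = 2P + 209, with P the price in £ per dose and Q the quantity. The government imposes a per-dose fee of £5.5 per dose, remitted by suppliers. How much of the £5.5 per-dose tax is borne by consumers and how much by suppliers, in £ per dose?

Consumers bear £2 per dose; suppliers bear £3.5 per dose.

Without the tax, 638 − 3.5P = 2P + 209 gives 5.5P = 429, so P* = £78 and Q* = 365.
With the tax collected from suppliers, supply shifts: Qs = 2(P − 5.5) + 209.
Solving gives Q = 358 with consumers paying £80 and suppliers receiving £74.5 (the £5.5 wedge).
Burden on consumers: £2; on suppliers: £3.5. (They sum to £5.5.)
The less price-elastic side of the market bears the larger share of a per-unit tax.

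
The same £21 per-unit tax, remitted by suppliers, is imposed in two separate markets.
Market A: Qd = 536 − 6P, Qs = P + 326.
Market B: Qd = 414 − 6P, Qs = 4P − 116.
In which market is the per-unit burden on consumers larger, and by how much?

Market A: pre-tax P* = £30, Q* = 356; post-tax Q = 338; per-unit burden on consumers = £3.
Market B: pre-tax P* = £53, Q* = 96; post-tax Q = 45.6; per-unit burden on consumers = £8.4.
Difference: £3 vs £8.4 → market B is larger by £5.4.

Market B, by £5.4.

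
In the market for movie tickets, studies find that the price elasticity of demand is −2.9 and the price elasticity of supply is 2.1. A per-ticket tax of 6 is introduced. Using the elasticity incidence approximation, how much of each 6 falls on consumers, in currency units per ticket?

Consumers bear ≈ 2.52 per ticket.

Incidence ratio: consumers' share ≈ εs / (εs + |εd|) = 2.1 / (2.1 + 2.9) = 0.42.
So consumers bear ≈ 0.42 × 6 = 2.52; producers bear 3.48.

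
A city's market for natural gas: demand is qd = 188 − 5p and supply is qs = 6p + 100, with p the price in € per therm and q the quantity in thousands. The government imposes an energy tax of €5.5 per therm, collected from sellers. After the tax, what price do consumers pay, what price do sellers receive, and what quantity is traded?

Before the tax: set 188 − 5p = 6p + 100 → p* = €8, q* = 148.
With the tax collected from sellers, supply shifts: qs = 6(p − 5.5) + 100.
New equilibrium: consumers pay €11, sellers receive €5.5, q = 133. (Wedge: pb − ps = 5.5.)

Consumers pay €11; sellers receive €5.5; quantity = 133.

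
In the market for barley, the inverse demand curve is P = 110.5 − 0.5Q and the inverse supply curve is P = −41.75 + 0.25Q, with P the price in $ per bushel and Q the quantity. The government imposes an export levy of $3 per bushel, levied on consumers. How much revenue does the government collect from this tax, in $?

Inverting to Q(P) form: Qd = 221 − 2P; Qs = 4P + 167.
Without the tax, 221 − 2P = 4P + 167 gives 6P = 54, so P* = $9 and Q* = 203.
With the tax collected from consumers, demand (in seller-price terms) shifts: Qd = 221 − 2(P + 3).
New equilibrium: consumers pay $11, sellers receive $8, Q = 199. (Wedge: Pb − Ps = 3.)
Revenue = t · Q = 3 · 199 = $597.

Tax revenue = $597.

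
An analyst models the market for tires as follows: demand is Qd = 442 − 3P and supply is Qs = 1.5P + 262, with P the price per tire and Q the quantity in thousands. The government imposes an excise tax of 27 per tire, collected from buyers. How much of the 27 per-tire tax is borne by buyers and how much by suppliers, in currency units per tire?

Without the tax, 442 − 3P = 1.5P + 262 gives 4.5P = 180, so P* = 40 and Q* = 322.
With the tax collected from buyers, demand (in seller-price terms) shifts: Qd = 442 − 3(P + 27).
New equilibrium: buyers pay 49, suppliers receive 22, Q = 295. (Wedge: Pb − Ps = 27.)
Burden on buyers: 9; on suppliers: 18. (They sum to 27.)
The less price-elastic side of the market bears the larger share of a per-unit tax.

Buyers bear 9 per tire; suppliers bear 18 per tire.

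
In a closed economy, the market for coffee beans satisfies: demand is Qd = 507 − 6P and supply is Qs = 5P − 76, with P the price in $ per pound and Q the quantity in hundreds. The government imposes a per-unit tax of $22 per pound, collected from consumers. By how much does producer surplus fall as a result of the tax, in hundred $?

Producer surplus falls by $1908 hundred.

Without the tax, 507 − 6P = 5P − 76 gives 11P = 583, so P* = $53 and Q* = 189.
With the tax collected from consumers, demand (in seller-price terms) shifts: Qd = 507 − 6(P + 22).
New equilibrium: consumers pay $63, suppliers receive $41, Q = 129. (Wedge: Pb − Ps = 22.)
ΔPS is the trapezoid between Q = 129 and Q = 189 of height $12: ½ · (189 + 129) · 12 = $1908.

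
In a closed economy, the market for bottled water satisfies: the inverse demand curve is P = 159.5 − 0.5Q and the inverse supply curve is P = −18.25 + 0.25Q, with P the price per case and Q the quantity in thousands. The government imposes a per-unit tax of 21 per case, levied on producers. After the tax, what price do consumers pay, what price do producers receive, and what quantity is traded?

Consumers pay 55; producers receive 34; quantity = 209.

Inverting to Q(P) form: Qd = 319 − 2P; Qs = 4P + 73.
Before the tax: set 319 − 2P = 4P + 73 → P* = 41, Q* = 237.
With the tax collected from producers, supply shifts: Qs = 4(P − 21) + 73.
New equilibrium: consumers pay 55, producers receive 34, Q = 209. (Wedge: Pb − Ps = 21.)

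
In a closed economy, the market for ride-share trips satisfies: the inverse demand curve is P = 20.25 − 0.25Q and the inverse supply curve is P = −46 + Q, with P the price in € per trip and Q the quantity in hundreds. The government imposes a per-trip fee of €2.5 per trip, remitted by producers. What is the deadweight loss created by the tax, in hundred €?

Deadweight loss = €2.5 hundred.

Inverting to Q(P) form: Qd = 81 − 4P; Qs = P + 46.
Before the tax: set 81 − 4P = P + 46 → P* = €7, Q* = 53.
With the tax collected from producers, supply shifts: Qs = (P − 2.5) + 46.
New equilibrium: buyers pay €7.5, producers receive €5, Q = 51. (Wedge: Pb − Ps = 2.5.)
Quantity falls by |ΔQ| = |53 − 51| = 2.
DWL = ½ · t · |ΔQ| = ½ · 2.5 · 2 = €2.5.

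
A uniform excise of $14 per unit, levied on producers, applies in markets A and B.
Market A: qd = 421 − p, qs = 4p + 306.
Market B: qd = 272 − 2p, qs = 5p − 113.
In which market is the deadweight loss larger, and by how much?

Market A: pre-tax p* = $23, q* = 398; post-tax q = 386.8; deadweight loss = $78.4.
Market B: pre-tax p* = $55, q* = 162; post-tax q = 142; deadweight loss = $140.
Difference: $78.4 vs $140 → market B is larger by $61.6.

Market B, by $61.6.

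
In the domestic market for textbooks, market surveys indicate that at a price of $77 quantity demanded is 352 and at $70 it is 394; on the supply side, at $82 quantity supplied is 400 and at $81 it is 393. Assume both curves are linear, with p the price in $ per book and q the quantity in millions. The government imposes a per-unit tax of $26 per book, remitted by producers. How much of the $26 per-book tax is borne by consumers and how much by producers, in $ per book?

Demand slope: (394 − 352)/(70 − 77) = -6, so qd = 814 − 6p.
Supply slope: (393 − 400)/(81 − 82) = 7, so qs = 7p − 174.
Before the tax: set 814 − 6p = 7p − 174 → p* = $76, q* = 358.
With the tax collected from producers, supply shifts: qs = 7(p − 26) − 174.
New equilibrium: consumers pay $90, producers receive $64, q = 274. (Wedge: pb − ps = 26.)
Burden on consumers: $14; on producers: $12. (They sum to $26.)
The less price-elastic side of the market bears the larger share of a per-unit tax.

Consumers bear $14 per book; producers bear $12 per book.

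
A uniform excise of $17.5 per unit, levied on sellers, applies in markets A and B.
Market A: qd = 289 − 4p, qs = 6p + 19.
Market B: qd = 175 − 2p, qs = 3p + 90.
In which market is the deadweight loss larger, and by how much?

Market A, by $183.75.

Market A: pre-tax p* = $27, q* = 181; post-tax q = 139; deadweight loss = $367.5.
Market B: pre-tax p* = $17, q* = 141; post-tax q = 120; deadweight loss = $183.75.
Difference: $367.5 vs $183.75 → market A is larger by $183.75.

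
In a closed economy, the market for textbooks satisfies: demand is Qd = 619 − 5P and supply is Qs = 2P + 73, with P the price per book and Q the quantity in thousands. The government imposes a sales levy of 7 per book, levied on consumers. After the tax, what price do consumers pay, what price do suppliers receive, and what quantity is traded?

Without the tax, 619 − 5P = 2P + 73 gives 7P = 546, so P* = 78 and Q* = 229.
With the tax collected from consumers, demand (in seller-price terms) shifts: Qd = 619 − 5(P + 7).
New equilibrium: consumers pay 80, suppliers receive 73, Q = 219. (Wedge: Pb − Ps = 7.)
The less price-elastic side of the market bears the larger share of a per-unit tax.

Consumers pay 80; suppliers receive 73; quantity = 219.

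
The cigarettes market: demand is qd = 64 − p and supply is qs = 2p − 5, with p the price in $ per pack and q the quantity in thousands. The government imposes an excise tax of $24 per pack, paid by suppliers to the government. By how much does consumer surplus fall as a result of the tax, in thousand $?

Before the tax: set 64 − p = 2p − 5 → p* = $23, q* = 41.
With the tax collected from suppliers, supply shifts: qs = 2(p − 24) − 5.
New equilibrium: consumers pay $39, suppliers receive $15, q = 25. (Wedge: pb − ps = 24.)
ΔCS is the trapezoid between Q = 25 and Q = 41 of height $16: ½ · (41 + 25) · 16 = $528.

Consumer surplus falls by $528 thousand.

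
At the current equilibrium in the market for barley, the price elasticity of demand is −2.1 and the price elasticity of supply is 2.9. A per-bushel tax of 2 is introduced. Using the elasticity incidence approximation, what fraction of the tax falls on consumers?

Incidence ratio: consumers' share ≈ εs / (εs + |εd|) = 2.9 / (2.9 + 2.1) = 0.58.
Supply is the more elastic side, so consumers bear the larger share.

Consumers' share ≈ 0.58.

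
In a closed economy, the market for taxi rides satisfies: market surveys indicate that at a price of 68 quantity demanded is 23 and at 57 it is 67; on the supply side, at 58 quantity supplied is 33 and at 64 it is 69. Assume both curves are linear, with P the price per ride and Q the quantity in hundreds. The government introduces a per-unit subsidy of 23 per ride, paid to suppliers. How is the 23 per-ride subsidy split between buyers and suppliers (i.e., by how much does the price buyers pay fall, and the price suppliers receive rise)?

Buyers gain 13.8 per ride; suppliers gain 9.2 per ride.

Demand slope: (67 − 23)/(57 − 68) = -4, so Qd = 295 − 4P.
Supply slope: (69 − 33)/(64 − 58) = 6, so Qs = 6P − 315.
Before the subsidy: set 295 − 4P = 6P − 315 → P* = 61, Q* = 51.
With a per-unit subsidy paid to suppliers, each receives P + 23 per unit sold, so supply becomes Qs = 6(P + 23) − 315.
New equilibrium: buyers pay 47.2, suppliers receive 70.2, Q = 106.2. (Wedge: Pb − Ps = −23.)
Gain to buyers: 13.8; to suppliers: 9.2. (They sum to 23.)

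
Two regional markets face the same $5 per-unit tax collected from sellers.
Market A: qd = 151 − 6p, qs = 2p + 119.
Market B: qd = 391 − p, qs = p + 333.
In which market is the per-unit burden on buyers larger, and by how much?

Market A: pre-tax p* = $4, q* = 127; post-tax q = 119.5; per-unit burden on buyers = $1.25.
Market B: pre-tax p* = $29, q* = 362; post-tax q = 359.5; per-unit burden on buyers = $2.5.
Difference: $1.25 vs $2.5 → market B is larger by $1.25.

Market B, by $1.25.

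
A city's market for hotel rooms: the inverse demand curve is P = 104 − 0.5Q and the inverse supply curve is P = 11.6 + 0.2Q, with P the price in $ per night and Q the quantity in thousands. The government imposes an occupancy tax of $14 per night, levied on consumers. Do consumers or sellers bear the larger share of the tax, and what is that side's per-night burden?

Inverting to Q(P) form: Qd = 208 − 2P; Qs = 5P − 58.
Before the tax: set 208 − 2P = 5P − 58 → P* = $38, Q* = 132.
With the tax collected from consumers, demand (in seller-price terms) shifts: Qd = 208 − 2(P + 14).
Solving gives Q = 112 with consumers paying $48 and sellers receiving $34 (the $14 wedge).
Per-night burden: consumers $10, sellers $4.
Consumers take the larger share because demand is less price-elastic here (demand slope 2 vs supply slope 5).
The less price-elastic side of the market bears the larger share of a per-unit tax.

Consumers bear the larger share: $10 per night.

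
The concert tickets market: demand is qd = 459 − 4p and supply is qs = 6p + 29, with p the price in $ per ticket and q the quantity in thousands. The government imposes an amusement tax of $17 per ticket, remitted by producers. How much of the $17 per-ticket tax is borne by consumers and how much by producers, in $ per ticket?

Before the tax: set 459 − 4p = 6p + 29 → p* = $43, q* = 287.
With the tax collected from producers, supply shifts: qs = 6(p − 17) + 29.
New equilibrium: consumers pay $53.2, producers receive $36.2, q = 246.2. (Wedge: pb − ps = 17.)
Burden on consumers: $10.2; on producers: $6.8. (They sum to $17.)
The less price-elastic side of the market bears the larger share of a per-unit tax.

Consumers bear $10.2 per ticket; producers bear $6.8 per ticket.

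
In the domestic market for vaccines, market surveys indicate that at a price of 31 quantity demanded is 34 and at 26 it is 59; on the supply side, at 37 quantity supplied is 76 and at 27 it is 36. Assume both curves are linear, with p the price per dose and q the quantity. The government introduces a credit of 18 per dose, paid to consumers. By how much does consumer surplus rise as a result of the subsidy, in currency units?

Consumer surplus rises by 512.

Demand slope: (59 − 34)/(26 − 31) = -5, so qd = 189 − 5p.
Supply slope: (36 − 76)/(27 − 37) = 4, so qs = 4p − 72.
Before the subsidy: set 189 − 5p = 4p − 72 → p* = 29, q* = 44.
With a per-unit subsidy paid to consumers, each effectively pays p − 18, so demand becomes qd = 189 − 5(p − 18).
New equilibrium: consumers pay 21, suppliers receive 39, q = 84. (Wedge: pb − ps = −18.)
ΔCS is the trapezoid between Q = 84 and Q = 44 of height 8: ½ · (44 + 84) · 8 = 512.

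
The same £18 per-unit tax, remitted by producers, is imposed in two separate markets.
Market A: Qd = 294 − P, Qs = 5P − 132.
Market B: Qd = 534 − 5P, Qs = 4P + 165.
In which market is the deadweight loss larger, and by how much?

Market B, by £225.

Market A: pre-tax P* = £71, Q* = 223; post-tax Q = 208; deadweight loss = £135.
Market B: pre-tax P* = £41, Q* = 329; post-tax Q = 289; deadweight loss = £360.
Difference: £135 vs £360 → market B is larger by £225.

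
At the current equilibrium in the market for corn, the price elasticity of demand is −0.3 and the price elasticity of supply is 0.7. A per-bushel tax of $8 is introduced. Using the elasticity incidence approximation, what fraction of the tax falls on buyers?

Buyers' share ≈ 0.7.

Incidence ratio: buyers' share ≈ εs / (εs + |εd|) = 0.7 / (0.7 + 0.3) = 0.7.
Supply is the more elastic side, so buyers bear the larger share.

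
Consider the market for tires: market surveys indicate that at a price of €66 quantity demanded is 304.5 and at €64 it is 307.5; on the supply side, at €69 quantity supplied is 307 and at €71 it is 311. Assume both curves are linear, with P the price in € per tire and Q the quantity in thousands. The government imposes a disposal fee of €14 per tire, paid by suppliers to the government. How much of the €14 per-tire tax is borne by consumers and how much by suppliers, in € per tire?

Consumers bear €8 per tire; suppliers bear €6 per tire.

Demand slope: (307.5 − 304.5)/(64 − 66) = -1.5, so Qd = 403.5 − 1.5P.
Supply slope: (311 − 307)/(71 − 69) = 2, so Qs = 2P + 169.
Before the tax: set 403.5 − 1.5P = 2P + 169 → P* = €67, Q* = 303.
With the tax collected from suppliers, supply shifts: Qs = 2(P − 14) + 169.
Solving gives Q = 291 with consumers paying €75 and suppliers receiving €61 (the €14 wedge).
Burden on consumers: €8; on suppliers: €6. (They sum to €14.)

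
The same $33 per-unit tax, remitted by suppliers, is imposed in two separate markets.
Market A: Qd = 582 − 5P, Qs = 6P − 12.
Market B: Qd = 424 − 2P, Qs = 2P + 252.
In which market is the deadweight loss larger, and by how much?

Market A: pre-tax P* = $54, Q* = 312; post-tax Q = 222; deadweight loss = $1485.
Market B: pre-tax P* = $43, Q* = 338; post-tax Q = 305; deadweight loss = $544.5.
Difference: $1485 vs $544.5 → market A is larger by $940.5.

Market A, by $940.5.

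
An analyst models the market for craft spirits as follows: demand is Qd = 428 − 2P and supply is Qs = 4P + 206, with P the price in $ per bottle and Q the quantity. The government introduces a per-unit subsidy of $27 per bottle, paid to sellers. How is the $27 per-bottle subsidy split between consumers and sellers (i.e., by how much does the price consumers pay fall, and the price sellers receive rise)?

Without the subsidy, 428 − 2P = 4P + 206 gives 6P = 222, so P* = $37 and Q* = 354.
With a per-unit subsidy paid to sellers, each receives P + 27 per unit sold, so supply becomes Qs = 4(P + 27) + 206.
New equilibrium: consumers pay $19, sellers receive $46, Q = 390. (Wedge: Pb − Ps = −27.)
Gain to consumers: $18; to sellers: $9. (They sum to $27.)

Consumers gain $18 per bottle; sellers gain $9 per bottle.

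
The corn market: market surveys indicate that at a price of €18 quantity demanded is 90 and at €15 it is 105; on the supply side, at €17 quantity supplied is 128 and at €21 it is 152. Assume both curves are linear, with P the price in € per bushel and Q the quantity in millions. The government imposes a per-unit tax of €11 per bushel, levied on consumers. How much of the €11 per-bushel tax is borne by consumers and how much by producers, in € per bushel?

Demand slope: (105 − 90)/(15 − 18) = -5, so Qd = 180 − 5P.
Supply slope: (152 − 128)/(21 − 17) = 6, so Qs = 6P + 26.
Before the tax: set 180 − 5P = 6P + 26 → P* = €14, Q* = 110.
With the tax collected from consumers, demand (in seller-price terms) shifts: Qd = 180 − 5(P + 11).
Solving gives Q = 80 with consumers paying €20 and producers receiving €9 (the €11 wedge).
Burden on consumers: €6; on producers: €5. (They sum to €11.)

Consumers bear €6 per bushel; producers bear €5 per bushel.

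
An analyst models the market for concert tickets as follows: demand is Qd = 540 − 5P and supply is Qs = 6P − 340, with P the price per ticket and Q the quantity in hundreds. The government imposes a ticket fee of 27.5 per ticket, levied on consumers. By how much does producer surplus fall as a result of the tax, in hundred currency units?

Before the tax: set 540 − 5P = 6P − 340 → P* = 80, Q* = 140.
With the tax collected from consumers, demand (in seller-price terms) shifts: Qd = 540 − 5(P + 27.5).
New equilibrium: consumers pay 95, sellers receive 67.5, Q = 65. (Wedge: Pb − Ps = 27.5.)
ΔPS is the trapezoid between Q = 65 and Q = 140 of height 12.5: ½ · (140 + 65) · 12.5 = 1281.25.

Producer surplus falls by 1281.25 hundred.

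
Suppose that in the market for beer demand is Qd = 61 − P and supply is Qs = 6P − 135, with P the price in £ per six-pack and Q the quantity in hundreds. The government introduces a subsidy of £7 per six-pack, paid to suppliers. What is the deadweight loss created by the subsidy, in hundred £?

Deadweight loss = £21 hundred.

Before the subsidy: set 61 − P = 6P − 135 → P* = £28, Q* = 33.
With a per-unit subsidy paid to suppliers, each receives P + 7 per unit sold, so supply becomes Qs = 6(P + 7) − 135.
Solving gives Q = 39 with buyers paying £22 and suppliers receiving £29 (the £7 wedge).
Quantity rises by |ΔQ| = |33 − 39| = 6.
DWL = ½ · t · |ΔQ| = ½ · 7 · 6 = £21.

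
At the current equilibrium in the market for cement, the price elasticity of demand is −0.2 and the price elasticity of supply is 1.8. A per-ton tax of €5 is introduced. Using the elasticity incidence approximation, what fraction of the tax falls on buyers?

Incidence ratio: buyers' share ≈ εs / (εs + |εd|) = 1.8 / (1.8 + 0.2) = 0.9.
Supply is the more elastic side, so buyers bear the larger share.

Buyers' share ≈ 0.9.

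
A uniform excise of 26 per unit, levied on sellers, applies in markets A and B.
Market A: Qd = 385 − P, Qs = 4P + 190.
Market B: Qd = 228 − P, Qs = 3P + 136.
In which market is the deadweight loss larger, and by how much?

Market A, by 16.9.

Market A: pre-tax P* = 39, Q* = 346; post-tax Q = 325.2; deadweight loss = 270.4.
Market B: pre-tax P* = 23, Q* = 205; post-tax Q = 185.5; deadweight loss = 253.5.
Difference: 270.4 vs 253.5 → market A is larger by 16.9.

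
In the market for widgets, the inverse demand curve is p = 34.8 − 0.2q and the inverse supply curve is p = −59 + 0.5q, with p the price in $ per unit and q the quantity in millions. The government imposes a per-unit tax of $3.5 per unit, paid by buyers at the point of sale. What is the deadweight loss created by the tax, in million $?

Deadweight loss = $8.75 million.

Rewrite in direct form: qd = 174 − 5p and qs = 2p + 118.
Before the tax: set 174 − 5p = 2p + 118 → p* = $8, q* = 134.
With the tax collected from buyers, demand (in seller-price terms) shifts: qd = 174 − 5(p + 3.5).
Solving gives q = 129 with buyers paying $9 and sellers receiving $5.5 (the $3.5 wedge).
Quantity falls by |ΔQ| = |134 − 129| = 5.
DWL = ½ · t · |ΔQ| = ½ · 3.5 · 5 = $8.75.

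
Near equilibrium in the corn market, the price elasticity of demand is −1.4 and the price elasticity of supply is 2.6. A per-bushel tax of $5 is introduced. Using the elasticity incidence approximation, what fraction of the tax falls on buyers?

Buyers' share ≈ 0.65.

Incidence ratio: buyers' share ≈ εs / (εs + |εd|) = 2.6 / (2.6 + 1.4) = 0.65.
Supply is the more elastic side, so buyers bear the larger share.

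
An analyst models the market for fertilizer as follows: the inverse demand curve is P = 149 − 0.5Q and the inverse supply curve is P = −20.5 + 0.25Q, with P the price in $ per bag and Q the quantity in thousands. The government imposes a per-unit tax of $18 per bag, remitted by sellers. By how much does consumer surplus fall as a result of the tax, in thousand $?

Consumer surplus falls by $2568 thousand.

Rewrite in direct form: Qd = 298 − 2P and Qs = 4P + 82.
Before the tax: set 298 − 2P = 4P + 82 → P* = $36, Q* = 226.
With the tax collected from sellers, supply shifts: Qs = 4(P − 18) + 82.
New equilibrium: consumers pay $48, sellers receive $30, Q = 202. (Wedge: Pb − Ps = 18.)
ΔCS is the trapezoid between Q = 202 and Q = 226 of height $12: ½ · (226 + 202) · 12 = $2568.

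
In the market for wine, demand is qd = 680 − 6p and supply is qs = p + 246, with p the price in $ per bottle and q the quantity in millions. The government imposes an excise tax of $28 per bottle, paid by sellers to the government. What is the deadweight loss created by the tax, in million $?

Deadweight loss = $336 million.

Before the tax: set 680 − 6p = p + 246 → p* = $62, q* = 308.
With the tax collected from sellers, supply shifts: qs = (p − 28) + 246.
Solving gives q = 284 with consumers paying $66 and sellers receiving $38 (the $28 wedge).
Quantity falls by |ΔQ| = |308 − 284| = 24.
DWL = ½ · t · |ΔQ| = ½ · 28 · 24 = $336.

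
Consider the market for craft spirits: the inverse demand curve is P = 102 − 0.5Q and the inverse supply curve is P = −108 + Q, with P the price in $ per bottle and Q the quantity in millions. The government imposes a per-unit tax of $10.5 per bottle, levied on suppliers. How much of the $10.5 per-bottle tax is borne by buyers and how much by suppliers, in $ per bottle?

Buyers bear $3.5 per bottle; suppliers bear $7 per bottle.

Rewrite in direct form: Qd = 204 − 2P and Qs = P + 108.
Before the tax: set 204 − 2P = P + 108 → P* = $32, Q* = 140.
With the tax collected from suppliers, supply shifts: Qs = (P − 10.5) + 108.
Solving gives Q = 133 with buyers paying $35.5 and suppliers receiving $25 (the $10.5 wedge).
Burden on buyers: $3.5; on suppliers: $7. (They sum to $10.5.)
The less price-elastic side of the market bears the larger share of a per-unit tax.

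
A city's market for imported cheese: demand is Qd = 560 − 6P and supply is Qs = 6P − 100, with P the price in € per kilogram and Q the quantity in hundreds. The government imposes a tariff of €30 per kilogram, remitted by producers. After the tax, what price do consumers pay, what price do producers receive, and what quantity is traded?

Consumers pay €70; producers receive €40; quantity = 140.

Without the tax, 560 − 6P = 6P − 100 gives 12P = 660, so P* = €55 and Q* = 230.
With the tax collected from producers, supply shifts: Qs = 6(P − 30) − 100.
Solving gives Q = 140 with consumers paying €70 and producers receiving €40 (the €30 wedge).
The less price-elastic side of the market bears the larger share of a per-unit tax.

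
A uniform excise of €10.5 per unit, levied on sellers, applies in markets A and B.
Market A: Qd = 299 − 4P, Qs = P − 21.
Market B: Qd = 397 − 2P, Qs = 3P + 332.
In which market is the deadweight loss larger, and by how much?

Market B, by €22.05.

Market A: pre-tax P* = €64, Q* = 43; post-tax Q = 34.6; deadweight loss = €44.1.
Market B: pre-tax P* = €13, Q* = 371; post-tax Q = 358.4; deadweight loss = €66.15.
Difference: €44.1 vs €66.15 → market B is larger by €22.05.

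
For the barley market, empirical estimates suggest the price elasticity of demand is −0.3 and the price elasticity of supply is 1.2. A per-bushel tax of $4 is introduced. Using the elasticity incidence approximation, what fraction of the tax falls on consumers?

Incidence ratio: consumers' share ≈ εs / (εs + |εd|) = 1.2 / (1.2 + 0.3) = 0.8.
Supply is the more elastic side, so consumers bear the larger share.

Consumers' share ≈ 0.8.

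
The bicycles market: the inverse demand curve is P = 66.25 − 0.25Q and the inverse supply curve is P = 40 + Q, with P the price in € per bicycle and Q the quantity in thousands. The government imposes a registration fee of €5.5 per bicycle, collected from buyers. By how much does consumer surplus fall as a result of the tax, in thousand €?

Inverting to Q(P) form: Qd = 265 − 4P; Qs = P − 40.
Without the tax, 265 − 4P = P − 40 gives 5P = 305, so P* = €61 and Q* = 21.
With the tax collected from buyers, demand (in seller-price terms) shifts: Qd = 265 − 4(P + 5.5).
Solving gives Q = 16.6 with buyers paying €62.1 and sellers receiving €56.6 (the €5.5 wedge).
ΔCS is the trapezoid between Q = 16.6 and Q = 21 of height €1.1: ½ · (21 + 16.6) · 1.1 = €20.68.

Consumer surplus falls by €20.68 thousand.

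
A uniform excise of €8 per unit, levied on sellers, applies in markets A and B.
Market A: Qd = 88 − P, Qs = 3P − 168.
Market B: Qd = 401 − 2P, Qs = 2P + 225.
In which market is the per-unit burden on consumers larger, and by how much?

Market A, by €2.

Market A: pre-tax P* = €64, Q* = 24; post-tax Q = 18; per-unit burden on consumers = €6.
Market B: pre-tax P* = €44, Q* = 313; post-tax Q = 305; per-unit burden on consumers = €4.
Difference: €6 vs €4 → market A is larger by €2.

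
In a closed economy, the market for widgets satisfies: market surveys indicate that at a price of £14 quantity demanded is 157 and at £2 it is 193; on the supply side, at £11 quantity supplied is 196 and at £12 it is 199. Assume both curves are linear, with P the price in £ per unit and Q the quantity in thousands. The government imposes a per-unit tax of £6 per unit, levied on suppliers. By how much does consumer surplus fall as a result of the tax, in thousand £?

Demand slope: (193 − 157)/(2 − 14) = -3, so Qd = 199 − 3P.
Supply slope: (199 − 196)/(12 − 11) = 3, so Qs = 3P + 163.
Before the tax: set 199 − 3P = 3P + 163 → P* = £6, Q* = 181.
With the tax collected from suppliers, supply shifts: Qs = 3(P − 6) + 163.
New equilibrium: consumers pay £9, suppliers receive £3, Q = 172. (Wedge: Pb − Ps = 6.)
ΔCS is the trapezoid between Q = 172 and Q = 181 of height £3: ½ · (181 + 172) · 3 = £529.5.

Consumer surplus falls by £529.5 thousand.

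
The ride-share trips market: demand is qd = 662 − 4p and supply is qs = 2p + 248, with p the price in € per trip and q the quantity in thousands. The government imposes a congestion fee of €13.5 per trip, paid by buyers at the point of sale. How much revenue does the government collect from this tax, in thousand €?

Without the tax, 662 − 4p = 2p + 248 gives 6p = 414, so p* = €69 and q* = 386.
With the tax collected from buyers, demand (in seller-price terms) shifts: qd = 662 − 4(p + 13.5).
Solving gives q = 368 with buyers paying €73.5 and suppliers receiving €60 (the €13.5 wedge).
Revenue = t · Q = 13.5 · 368 = €4968.

Tax revenue = €4968 thousand.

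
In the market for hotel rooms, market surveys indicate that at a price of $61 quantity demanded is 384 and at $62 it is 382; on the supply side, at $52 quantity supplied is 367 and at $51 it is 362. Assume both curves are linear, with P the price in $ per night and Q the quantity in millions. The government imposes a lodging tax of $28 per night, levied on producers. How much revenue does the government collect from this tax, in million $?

Demand slope: (382 − 384)/(62 − 61) = -2, so Qd = 506 − 2P.
Supply slope: (362 − 367)/(51 − 52) = 5, so Qs = 5P + 107.
Without the tax, 506 − 2P = 5P + 107 gives 7P = 399, so P* = $57 and Q* = 392.
With the tax collected from producers, supply shifts: Qs = 5(P − 28) + 107.
New equilibrium: consumers pay $77, producers receive $49, Q = 352. (Wedge: Pb − Ps = 28.)
Revenue = t · Q = 28 · 352 = $9856.

Tax revenue = $9856 million.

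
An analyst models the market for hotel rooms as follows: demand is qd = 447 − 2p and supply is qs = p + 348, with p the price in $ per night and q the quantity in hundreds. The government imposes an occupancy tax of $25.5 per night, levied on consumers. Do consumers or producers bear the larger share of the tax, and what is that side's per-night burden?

Before the tax: set 447 − 2p = p + 348 → p* = $33, q* = 381.
With the tax collected from consumers, demand (in seller-price terms) shifts: qd = 447 − 2(p + 25.5).
Solving gives q = 364 with consumers paying $41.5 and producers receiving $16 (the $25.5 wedge).
Per-night burden: consumers $8.5, producers $17.
Producers take the larger share because supply is less price-elastic here (demand slope 2 vs supply slope 1).

Producers bear the larger share: $17 per night.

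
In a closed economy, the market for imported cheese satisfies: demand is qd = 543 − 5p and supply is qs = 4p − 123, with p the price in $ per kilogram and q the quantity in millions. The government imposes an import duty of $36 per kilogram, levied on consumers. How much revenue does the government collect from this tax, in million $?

Tax revenue = $3348 million.

Before the tax: set 543 − 5p = 4p − 123 → p* = $74, q* = 173.
With the tax collected from consumers, demand (in seller-price terms) shifts: qd = 543 − 5(p + 36).
Solving gives q = 93 with consumers paying $90 and producers receiving $54 (the $36 wedge).
Revenue = t · Q = 36 · 93 = $3348.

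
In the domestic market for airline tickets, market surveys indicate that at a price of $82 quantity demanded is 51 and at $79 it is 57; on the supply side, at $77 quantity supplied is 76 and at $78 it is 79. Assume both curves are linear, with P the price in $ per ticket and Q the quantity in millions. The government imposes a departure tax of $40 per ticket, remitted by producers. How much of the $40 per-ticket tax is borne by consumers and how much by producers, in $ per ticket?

Demand slope: (57 − 51)/(79 − 82) = -2, so Qd = 215 − 2P.
Supply slope: (79 − 76)/(78 − 77) = 3, so Qs = 3P − 155.
Without the tax, 215 − 2P = 3P − 155 gives 5P = 370, so P* = $74 and Q* = 67.
With the tax collected from producers, supply shifts: Qs = 3(P − 40) − 155.
Solving gives Q = 19 with consumers paying $98 and producers receiving $58 (the $40 wedge).
Burden on consumers: $24; on producers: $16. (They sum to $40.)
The less price-elastic side of the market bears the larger share of a per-unit tax.

Consumers bear $24 per ticket; producers bear $16 per ticket.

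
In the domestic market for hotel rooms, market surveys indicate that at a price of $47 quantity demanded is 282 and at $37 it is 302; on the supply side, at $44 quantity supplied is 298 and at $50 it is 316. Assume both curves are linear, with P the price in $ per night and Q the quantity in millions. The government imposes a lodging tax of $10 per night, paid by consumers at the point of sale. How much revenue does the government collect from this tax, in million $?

Demand slope: (302 − 282)/(37 − 47) = -2, so Qd = 376 − 2P.
Supply slope: (316 − 298)/(50 − 44) = 3, so Qs = 3P + 166.
Before the tax: set 376 − 2P = 3P + 166 → P* = $42, Q* = 292.
With the tax collected from consumers, demand (in seller-price terms) shifts: Qd = 376 − 2(P + 10).
New equilibrium: consumers pay $48, sellers receive $38, Q = 280. (Wedge: Pb − Ps = 10.)
Revenue = t · Q = 10 · 280 = $2800.

Tax revenue = $2800 million.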